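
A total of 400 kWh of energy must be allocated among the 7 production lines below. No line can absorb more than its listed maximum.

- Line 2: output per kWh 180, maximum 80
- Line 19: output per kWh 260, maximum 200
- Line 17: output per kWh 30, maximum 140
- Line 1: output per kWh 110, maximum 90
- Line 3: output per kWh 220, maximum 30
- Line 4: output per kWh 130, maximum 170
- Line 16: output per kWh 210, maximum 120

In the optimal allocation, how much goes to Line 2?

Order the production lines by output per kWh: Line 19 260 > Line 3 220 > Line 16 210 > Line 2 180 > Line 4 130 > Line 1 110 > Line 17 30.
Line 19 takes 200 to reach its cap of 200 — 200 left.
Line 3 takes 30 to reach its cap of 30 — 170 left.
Give Line 16 120 to hit its cap of 120 — 50 left.
Only 50 left; Line 2 takes them to reach 50.

50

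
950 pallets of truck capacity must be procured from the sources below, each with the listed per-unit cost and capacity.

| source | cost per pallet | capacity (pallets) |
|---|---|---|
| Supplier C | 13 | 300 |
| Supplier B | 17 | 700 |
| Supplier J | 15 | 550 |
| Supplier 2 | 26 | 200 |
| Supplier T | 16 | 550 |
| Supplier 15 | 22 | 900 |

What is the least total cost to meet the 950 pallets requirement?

13750

Use sources in increasing cost order.
Take 300 from Supplier C at 13 → need 650 more.
Supplier J (15): use full 550 → 100 pallets to go.
Supplier T at 16: take 100 of its 550 → requirement met.
Supplier B, Supplier 15, Supplier 2: unused.
Cost = 300×13 + 550×15 + 100×16 = 13750.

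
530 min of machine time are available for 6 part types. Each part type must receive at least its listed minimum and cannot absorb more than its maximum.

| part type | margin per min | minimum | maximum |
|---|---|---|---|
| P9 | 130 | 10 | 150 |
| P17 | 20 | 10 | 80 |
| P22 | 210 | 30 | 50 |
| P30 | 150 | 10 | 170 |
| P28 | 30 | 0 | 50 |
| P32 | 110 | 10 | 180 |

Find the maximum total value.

72200

Meeting every minimum uses 10+10+30+10+0+10 = 70 min, leaving 460.
Order the part types by margin per min: P22 210 > P30 150 > P9 130 > P32 110 > P28 30 > P17 20.
P22 takes 20 more to reach its cap of 50 — 440 left.
Give P30 160 more to hit its cap of 170 — 280 left.
P9 takes 140 more to reach its cap of 150 — 140 left.
P32 has room for 170 more but only 140 remain, so it gets 150.
Total = 130×150 + 20×10 + 210×50 + 150×170 + 110×150 = 72200.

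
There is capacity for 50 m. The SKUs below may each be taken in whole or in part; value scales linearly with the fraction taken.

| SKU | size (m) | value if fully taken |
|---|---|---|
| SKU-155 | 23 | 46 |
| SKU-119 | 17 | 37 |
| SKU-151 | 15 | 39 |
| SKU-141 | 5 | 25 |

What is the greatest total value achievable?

127

Sort by value density: SKU-141 25/5≈5, SKU-151 39/15≈2.6, SKU-119 37/17≈2.18, SKU-155 46/23≈2.
All 5 m of SKU-141 fit (value 25) → 45 remain.
SKU-151: take in full, 15 m for value 39 → 30 left.
SKU-119: take in full, 17 m for value 37 → 13 left.
13 m left: a 13/23 share of SKU-155 gives 46×13/23 = 26.
Total value = 127.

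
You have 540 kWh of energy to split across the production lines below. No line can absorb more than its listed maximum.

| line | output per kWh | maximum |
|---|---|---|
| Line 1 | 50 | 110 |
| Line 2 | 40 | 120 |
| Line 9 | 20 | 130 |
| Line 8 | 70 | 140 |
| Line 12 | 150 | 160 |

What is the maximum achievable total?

44300

Highest output per kWh first: Line 12 150 > Line 8 70 > Line 1 50 > Line 2 40 > Line 9 20.
Give Line 12 160 to hit its cap of 160 → 380 left.
Line 8 takes 140 to reach its cap of 140 → 240 left.
Line 1: +110 to 110 (cap) → 130 left.
Give Line 2 120 to hit its cap of 120 → 10 left.
Only 10 left; Line 9 takes them to reach 10.
Total = 50×110 + 40×120 + 20×10 + 70×140 + 150×160 = 44300.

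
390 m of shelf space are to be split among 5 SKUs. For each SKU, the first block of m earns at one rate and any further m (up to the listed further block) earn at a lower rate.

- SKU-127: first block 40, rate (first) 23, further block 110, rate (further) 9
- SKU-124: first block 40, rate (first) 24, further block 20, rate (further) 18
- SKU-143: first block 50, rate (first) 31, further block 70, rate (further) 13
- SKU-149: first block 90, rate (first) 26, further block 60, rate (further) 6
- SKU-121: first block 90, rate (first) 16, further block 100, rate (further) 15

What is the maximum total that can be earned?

Rank every tier by rate: SKU-143/T1 31 > SKU-149/T1 26 > SKU-124/T1 24 > SKU-127/T1 23 > SKU-124/T2 18 > SKU-121/T1 16 > SKU-121/T2 15 > SKU-143/T2 13 > SKU-127/T2 9 > SKU-149/T2 6.
SKU-143 T1 at 31: fill all 50 ; 340 left.
SKU-149 T1 at 26: fill all 90 ; 250 left.
SKU-124/T1 (24): +40 ; 210 left.
Fill SKU-127 T1 block (40 at 23) ; 170 left.
SKU-124 T2 at 18: fill all 20 ; 150 left.
SKU-121/T1 (16): +90 ; 60 left.
SKU-121/T2: +60 of 100 at 15; pool empty.
Total = 31×50 + 26×90 + 24×40 + 23×40 + 18×20 + 16×90 + 15×60 = 8470.

8470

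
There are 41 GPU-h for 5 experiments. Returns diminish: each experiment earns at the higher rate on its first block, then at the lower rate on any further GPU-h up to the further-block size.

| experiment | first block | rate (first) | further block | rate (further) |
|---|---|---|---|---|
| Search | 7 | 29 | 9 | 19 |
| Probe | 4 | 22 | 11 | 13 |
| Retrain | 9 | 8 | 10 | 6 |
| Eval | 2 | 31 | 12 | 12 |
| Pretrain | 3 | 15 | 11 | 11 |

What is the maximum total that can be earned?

772

Treat each block as its own option and order by rate: Eval/tier1 31 > Search/tier1 29 > Probe/tier1 22 > Search/tier2 19 > Pretrain/tier1 15 > Probe/tier2 13 > Eval/tier2 12 > Pretrain/tier2 11 > Retrain/tier1 8 > Retrain/tier2 6.
Eval/tier1 (31): +2 → 39 left.
Search tier1 at 29: fill all 7 → 32 left.
Probe/tier1 (22): +4 → 28 left.
Search tier2 at 19: fill all 9 → 19 left.
Fill Pretrain tier1 block (3 at 15) → 16 left.
Probe tier2 at 13: fill all 11 → 5 left.
Eval/tier2: +5 of 12 at 12; pool empty.
Total = 31×2 + 29×7 + 22×4 + 19×9 + 15×3 + 13×11 + 12×5 = 772.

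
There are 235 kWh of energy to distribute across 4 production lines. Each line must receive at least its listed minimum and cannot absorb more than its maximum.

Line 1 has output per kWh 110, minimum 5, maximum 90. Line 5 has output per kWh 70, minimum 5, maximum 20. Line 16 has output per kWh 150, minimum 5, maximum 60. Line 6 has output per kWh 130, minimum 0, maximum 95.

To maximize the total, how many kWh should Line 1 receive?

75

Meeting every minimum uses 5+5+5+0 = 15 kWh, leaving 220.
Highest output per kWh first: Line 16 150 > Line 6 130 > Line 1 110 > Line 5 70.
Give Line 16 55 more to hit its cap of 60 — 165 left.
Line 6 takes 95 more to reach its cap of 95 — 70 left.
Line 1: +70 (room for 85) → 75. Pool exhausted.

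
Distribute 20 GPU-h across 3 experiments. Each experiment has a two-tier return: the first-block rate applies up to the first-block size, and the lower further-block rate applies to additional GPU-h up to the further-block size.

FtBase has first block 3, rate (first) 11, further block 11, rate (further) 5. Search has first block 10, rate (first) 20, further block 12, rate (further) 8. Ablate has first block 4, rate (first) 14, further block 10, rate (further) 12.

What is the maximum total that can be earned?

Treat each block as its own option and order by rate: Search/first 20 > Ablate/first 14 > Ablate/second 12 > FtBase/first 11 > Search/second 8 > FtBase/second 5.
Search first at 20: fill all 10 ; 10 left.
Ablate first at 14: fill all 4 ; 6 left.
Ablate/second: +6 of 10 at 12; pool empty.
Total = 20×10 + 14×4 + 12×6 = 328.

328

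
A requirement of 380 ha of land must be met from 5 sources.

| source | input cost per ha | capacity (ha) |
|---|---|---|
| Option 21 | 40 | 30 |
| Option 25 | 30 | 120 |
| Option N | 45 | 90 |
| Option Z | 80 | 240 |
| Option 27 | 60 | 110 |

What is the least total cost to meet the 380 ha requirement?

17850

Use sources in increasing cost order.
Option 25 (30): use full 120 — 260 ha to go.
Option 21 (40): use full 30 — 230 ha to go.
Option N (45): use full 90 — 140 ha to go.
Take 110 from Option 27 at 60 — need 30 more.
Option Z (80): take the remaining 30 — done.
Cost = 120×30 + 30×40 + 90×45 + 110×60 + 30×80 = 17850.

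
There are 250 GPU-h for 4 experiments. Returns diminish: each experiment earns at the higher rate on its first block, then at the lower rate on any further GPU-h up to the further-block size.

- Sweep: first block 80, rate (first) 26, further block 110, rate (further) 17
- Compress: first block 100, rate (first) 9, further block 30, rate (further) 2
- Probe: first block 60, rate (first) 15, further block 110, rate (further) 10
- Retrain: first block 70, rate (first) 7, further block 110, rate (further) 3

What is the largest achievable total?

4850

Rank every tier by rate: Sweep/tier1 26 > Sweep/tier2 17 > Probe/tier1 15 > Probe/tier2 10 > Compress/tier1 9 > Retrain/tier1 7 > Retrain/tier2 3 > Compress/tier2 2.
Sweep/tier1 (26): +80 — 170 left.
Fill Sweep tier2 block (110 at 17) — 60 left.
Fill Probe tier1 block (60 at 15) — 0 left.
Total = 26×80 + 17×110 + 15×60 = 4850.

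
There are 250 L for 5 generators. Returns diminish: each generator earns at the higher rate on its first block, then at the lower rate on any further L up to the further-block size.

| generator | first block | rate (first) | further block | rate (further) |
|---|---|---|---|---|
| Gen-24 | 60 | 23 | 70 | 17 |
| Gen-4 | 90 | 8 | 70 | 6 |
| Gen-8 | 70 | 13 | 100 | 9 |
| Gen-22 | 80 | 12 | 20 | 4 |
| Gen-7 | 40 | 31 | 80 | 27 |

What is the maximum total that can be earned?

5970

Rank every tier by rate: Gen-7/first 31 > Gen-7/second 27 > Gen-24/first 23 > Gen-24/second 17 > Gen-8/first 13 > Gen-22/first 12 > Gen-8/second 9 > Gen-4/first 8 > Gen-4/second 6 > Gen-22/second 4.
Gen-7/first (31): +40 — 210 left.
Gen-7/second (27): +80 — 130 left.
Gen-24/first (23): +60 — 70 left.
Gen-24 second at 17: fill all 70 — 0 left.
Total = 31×40 + 27×80 + 23×60 + 17×70 = 5970.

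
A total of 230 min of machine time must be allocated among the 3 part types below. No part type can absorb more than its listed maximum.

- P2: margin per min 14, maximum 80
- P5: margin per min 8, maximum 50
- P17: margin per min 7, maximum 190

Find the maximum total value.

Rank by margin per min: P2 14 > P5 8 > P17 7.
P2: +80 to 80 (cap) ; 150 left.
P5: +50 to 50 (cap) ; 100 left.
Only 100 left; P17 takes them to reach 100.
Total = 14×80 + 8×50 + 7×100 = 2220.

2220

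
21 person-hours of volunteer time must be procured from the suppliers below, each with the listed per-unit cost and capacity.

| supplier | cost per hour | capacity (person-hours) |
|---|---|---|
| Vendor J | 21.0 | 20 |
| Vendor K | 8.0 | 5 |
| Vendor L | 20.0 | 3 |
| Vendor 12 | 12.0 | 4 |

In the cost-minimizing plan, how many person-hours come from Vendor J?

9

Use suppliers in increasing cost order.
Vendor K at 8.0: take all 5 person-hours — 16 still needed.
Take 4 from Vendor 12 at 12.0 — need 12 more.
Vendor L (20.0): use full 3 — 9 person-hours to go.
Vendor J (21.0): take the remaining 9 — done.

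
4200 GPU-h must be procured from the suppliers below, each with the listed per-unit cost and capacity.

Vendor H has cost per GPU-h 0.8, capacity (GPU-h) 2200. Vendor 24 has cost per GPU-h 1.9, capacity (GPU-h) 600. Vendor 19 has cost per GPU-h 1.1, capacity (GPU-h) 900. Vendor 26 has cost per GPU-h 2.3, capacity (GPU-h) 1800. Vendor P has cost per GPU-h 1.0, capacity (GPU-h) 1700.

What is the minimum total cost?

3790

Fill from the cheapest supplier first.
Vendor H (0.8): use full 2200 ; 2000 GPU-h to go.
Take 1700 from Vendor P at 1.0 ; need 300 more.
Take 300 from Vendor 19 at 1.1 to finish.
Vendor 24, Vendor 26: unused.
Cost = 2200×0.8 + 1700×1.0 + 300×1.1 = 3790.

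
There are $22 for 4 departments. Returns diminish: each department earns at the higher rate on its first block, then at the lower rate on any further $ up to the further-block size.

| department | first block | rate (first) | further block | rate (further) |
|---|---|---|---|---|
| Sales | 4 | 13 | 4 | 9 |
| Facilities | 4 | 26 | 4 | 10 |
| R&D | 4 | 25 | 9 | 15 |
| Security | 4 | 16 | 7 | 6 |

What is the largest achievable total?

416

Rank every tier by rate: Facilities/first 26 > R&D/first 25 > Security/first 16 > R&D/second 15 > Sales/first 13 > Facilities/second 10 > Sales/second 9 > Security/second 6.
Facilities/first (26): +4 → 18 left.
R&D/first (25): +4 → 14 left.
Security/first (16): +4 → 10 left.
R&D second at 15: fill all 9 → 1 left.
Sales/first: +1 of 4 at 13; pool empty.
Total = 26×4 + 25×4 + 16×4 + 15×9 + 13×1 = 416.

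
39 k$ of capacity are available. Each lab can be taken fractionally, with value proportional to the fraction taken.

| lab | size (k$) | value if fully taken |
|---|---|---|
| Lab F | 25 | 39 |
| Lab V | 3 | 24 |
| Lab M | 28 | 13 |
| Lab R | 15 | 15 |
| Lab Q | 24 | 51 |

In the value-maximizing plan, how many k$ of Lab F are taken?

Sort by value density: Lab V 24/3≈8, Lab Q 51/24≈2.12, Lab F 39/25≈1.56, Lab R 15/15≈1, Lab M 13/28≈0.464.
All 3 k$ of Lab V fit (value 24) — 36 remain.
Take all of Lab Q (24 k$, value 51) — 12 k$ left.
12 k$ left: a 12/25 share of Lab F gives 39×12/25 = 18.72.

12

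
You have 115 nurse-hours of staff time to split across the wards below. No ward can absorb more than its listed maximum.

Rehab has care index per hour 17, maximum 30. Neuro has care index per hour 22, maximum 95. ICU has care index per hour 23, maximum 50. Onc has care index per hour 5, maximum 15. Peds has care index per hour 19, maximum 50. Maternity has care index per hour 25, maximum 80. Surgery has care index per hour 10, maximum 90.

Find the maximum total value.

2805

Rank by care index per hour: Maternity 25 > ICU 23 > Neuro 22 > Peds 19 > Rehab 17 > Surgery 10 > Onc 5.
Maternity: +80 to 80 (cap) ; 35 left.
Only 35 left; ICU takes them to reach 35.
Total = 23×35 + 25×80 = 2805.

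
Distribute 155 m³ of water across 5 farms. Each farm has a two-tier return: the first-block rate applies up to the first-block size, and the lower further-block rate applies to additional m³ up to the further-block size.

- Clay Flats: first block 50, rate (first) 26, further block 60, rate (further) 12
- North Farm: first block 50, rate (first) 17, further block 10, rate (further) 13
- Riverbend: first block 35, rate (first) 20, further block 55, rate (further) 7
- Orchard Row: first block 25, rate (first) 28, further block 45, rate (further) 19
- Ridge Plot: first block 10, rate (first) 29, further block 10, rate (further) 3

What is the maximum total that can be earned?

Order all 10 blocks by rate: Ridge Plot/T1 29 > Orchard Row/T1 28 > Clay Flats/T1 26 > Riverbend/T1 20 > Orchard Row/T2 19 > North Farm/T1 17 > North Farm/T2 13 > Clay Flats/T2 12 > Riverbend/T2 7 > Ridge Plot/T2 3.
Fill Ridge Plot T1 block (10 at 29) ; 145 left.
Orchard Row/T1 (28): +25 ; 120 left.
Clay Flats T1 at 26: fill all 50 ; 70 left.
Riverbend T1 at 20: fill all 35 ; 35 left.
35 remain; put them into Orchard Row T2 at 19.
Total = 29×10 + 28×25 + 26×50 + 20×35 + 19×35 = 3655.

3655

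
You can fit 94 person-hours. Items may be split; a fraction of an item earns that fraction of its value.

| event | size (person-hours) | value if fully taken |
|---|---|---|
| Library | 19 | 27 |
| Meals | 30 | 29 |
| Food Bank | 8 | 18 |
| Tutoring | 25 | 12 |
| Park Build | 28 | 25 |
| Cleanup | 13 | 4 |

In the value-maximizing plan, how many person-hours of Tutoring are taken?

Best value per unit of size first: Food Bank 18/8≈2.25, Library 27/19≈1.42, Meals 29/30≈0.967, Park Build 25/28≈0.893, Tutoring 12/25≈0.48, Cleanup 4/13≈0.308.
Take all of Food Bank (8 person-hours, value 18) — 86 person-hours left.
All 19 person-hours of Library fit (value 27) — 67 remain.
Take all of Meals (30 person-hours, value 29) — 37 person-hours left.
Take all of Park Build (28 person-hours, value 25) — 9 person-hours left.
9 person-hours left: a 9/25 share of Tutoring gives 12×9/25 = 4.32.

9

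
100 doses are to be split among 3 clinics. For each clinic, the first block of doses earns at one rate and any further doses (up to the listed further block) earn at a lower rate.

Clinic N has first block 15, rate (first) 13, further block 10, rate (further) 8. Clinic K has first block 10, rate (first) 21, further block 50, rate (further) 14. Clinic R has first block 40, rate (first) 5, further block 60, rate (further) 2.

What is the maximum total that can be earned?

1260

Order all 6 blocks by rate: Clinic K/T1 21 > Clinic K/T2 14 > Clinic N/T1 13 > Clinic N/T2 8 > Clinic R/T1 5 > Clinic R/T2 2.
Fill Clinic K T1 block (10 at 21) → 90 left.
Clinic K T2 at 14: fill all 50 → 40 left.
Clinic N/T1 (13): +15 → 25 left.
Clinic N/T2 (8): +10 → 15 left.
Clinic R/T1: +15 of 40 at 5; pool empty.
Total = 21×10 + 14×50 + 13×15 + 8×10 + 5×15 = 1260.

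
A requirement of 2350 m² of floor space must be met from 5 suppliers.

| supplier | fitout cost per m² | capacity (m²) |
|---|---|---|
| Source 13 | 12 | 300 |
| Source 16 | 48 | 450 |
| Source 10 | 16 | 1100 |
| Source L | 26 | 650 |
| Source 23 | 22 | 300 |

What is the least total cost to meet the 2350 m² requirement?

Use suppliers in increasing cost order.
Take 300 from Source 13 at 12 — need 2050 more.
Take 1100 from Source 10 at 16 — need 950 more.
Take 300 from Source 23 at 22 — need 650 more.
Source L (26): use full 650 — 0 m² to go.
Source 16: unused.
Cost = 300×12 + 1100×16 + 300×22 + 650×26 = 44700.

44700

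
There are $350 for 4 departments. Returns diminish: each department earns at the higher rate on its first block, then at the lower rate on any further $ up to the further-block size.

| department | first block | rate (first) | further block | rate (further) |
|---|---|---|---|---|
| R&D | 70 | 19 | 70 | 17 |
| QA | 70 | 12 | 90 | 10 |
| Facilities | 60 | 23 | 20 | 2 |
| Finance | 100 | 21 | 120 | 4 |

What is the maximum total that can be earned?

Rank every tier by rate: Facilities/T1 23 > Finance/T1 21 > R&D/T1 19 > R&D/T2 17 > QA/T1 12 > QA/T2 10 > Finance/T2 4 > Facilities/T2 2.
Facilities T1 at 23: fill all 60 → 290 left.
Fill Finance T1 block (100 at 21) → 190 left.
R&D T1 at 19: fill all 70 → 120 left.
R&D T2 at 17: fill all 70 → 50 left.
50 remain; put them into QA T1 at 12.
Total = 23×60 + 21×100 + 19×70 + 17×70 + 12×50 = 6600.

6600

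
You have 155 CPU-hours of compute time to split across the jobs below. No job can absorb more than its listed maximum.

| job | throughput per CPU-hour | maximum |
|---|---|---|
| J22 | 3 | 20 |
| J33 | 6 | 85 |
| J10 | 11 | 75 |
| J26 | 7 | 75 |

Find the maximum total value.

Order the jobs by throughput per CPU-hour: J10 11 > J26 7 > J33 6 > J22 3.
J10 takes 75 to reach its cap of 75 → 80 left.
J26 takes 75 to reach its cap of 75 → 5 left.
J33 has room for 85 but only 5 remain, so it gets 5.
Total = 6×5 + 11×75 + 7×75 = 1380.

1380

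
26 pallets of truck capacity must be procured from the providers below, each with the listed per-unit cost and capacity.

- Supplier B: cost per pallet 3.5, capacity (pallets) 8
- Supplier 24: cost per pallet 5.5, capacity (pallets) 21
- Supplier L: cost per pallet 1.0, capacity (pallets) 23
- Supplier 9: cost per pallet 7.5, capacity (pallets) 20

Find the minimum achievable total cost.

33.5

Cheapest first:
Supplier L (1.0): use full 23 — 3 pallets to go.
Supplier B (3.5): take the remaining 3 — done.
Supplier 24, Supplier 9: unused.
Cost = 23×1.0 + 3×3.5 = 33.5.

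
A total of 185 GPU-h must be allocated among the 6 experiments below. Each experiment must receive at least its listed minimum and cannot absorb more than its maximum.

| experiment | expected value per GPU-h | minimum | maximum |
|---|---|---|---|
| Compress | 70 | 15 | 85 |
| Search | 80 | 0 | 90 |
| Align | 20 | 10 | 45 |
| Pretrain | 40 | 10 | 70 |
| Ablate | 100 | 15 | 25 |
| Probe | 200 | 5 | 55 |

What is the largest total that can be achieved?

20750

Meeting every minimum uses 15+0+10+10+15+5 = 55 GPU-h, leaving 130.
Highest expected value per GPU-h first: Probe 200 > Ablate 100 > Search 80 > Compress 70 > Pretrain 40 > Align 20.
Probe takes 50 more to reach its cap of 55 ; 80 left.
Ablate takes 10 more to reach its cap of 25 ; 70 left.
Search has room for 90 more but only 70 remain, so it gets 70.
Total = 70×15 + 80×70 + 20×10 + 40×10 + 100×25 + 200×55 = 20750.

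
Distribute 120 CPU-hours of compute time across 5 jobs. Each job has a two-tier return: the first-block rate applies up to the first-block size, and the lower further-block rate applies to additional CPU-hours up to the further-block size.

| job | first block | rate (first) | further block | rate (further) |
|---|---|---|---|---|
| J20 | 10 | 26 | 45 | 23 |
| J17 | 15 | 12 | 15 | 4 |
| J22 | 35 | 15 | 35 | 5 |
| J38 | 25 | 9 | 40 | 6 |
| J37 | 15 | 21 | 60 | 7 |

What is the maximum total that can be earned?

2315

Order all 10 blocks by rate: J20/tier1 26 > J20/tier2 23 > J37/tier1 21 > J22/tier1 15 > J17/tier1 12 > J38/tier1 9 > J37/tier2 7 > J38/tier2 6 > J22/tier2 5 > J17/tier2 4.
J20 tier1 at 26: fill all 10 → 110 left.
J20/tier2 (23): +45 → 65 left.
Fill J37 tier1 block (15 at 21) → 50 left.
J22/tier1 (15): +35 → 15 left.
J17/tier1 (12): +15 → 0 left.
Total = 26×10 + 23×45 + 21×15 + 15×35 + 12×15 = 2315.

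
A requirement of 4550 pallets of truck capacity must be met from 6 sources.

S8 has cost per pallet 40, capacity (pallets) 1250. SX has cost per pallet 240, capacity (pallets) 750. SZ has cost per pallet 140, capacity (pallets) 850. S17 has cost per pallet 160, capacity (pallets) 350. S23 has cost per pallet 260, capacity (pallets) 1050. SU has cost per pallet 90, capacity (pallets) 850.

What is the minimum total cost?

Use sources in increasing cost order.
Take 1250 from S8 at 40 ; need 3300 more.
SU at 90: take all 850 pallets ; 2450 still needed.
Take 850 from SZ at 140 ; need 1600 more.
S17 (160): use full 350 ; 1250 pallets to go.
SX (240): use full 750 ; 500 pallets to go.
Take 500 from S23 at 260 to finish.
Cost = 1250×40 + 850×90 + 850×140 + 350×160 + 750×240 + 500×260 = 611500.

611500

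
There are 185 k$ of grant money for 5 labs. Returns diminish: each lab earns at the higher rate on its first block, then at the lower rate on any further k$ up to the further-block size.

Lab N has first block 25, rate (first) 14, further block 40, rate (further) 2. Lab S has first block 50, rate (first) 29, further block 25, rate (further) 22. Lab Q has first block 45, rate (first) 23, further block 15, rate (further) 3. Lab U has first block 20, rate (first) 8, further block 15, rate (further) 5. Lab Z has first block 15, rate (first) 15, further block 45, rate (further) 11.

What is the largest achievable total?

3885

Treat each block as its own option and order by rate: Lab S/tier1 29 > Lab Q/tier1 23 > Lab S/tier2 22 > Lab Z/tier1 15 > Lab N/tier1 14 > Lab Z/tier2 11 > Lab U/tier1 8 > Lab U/tier2 5 > Lab Q/tier2 3 > Lab N/tier2 2.
Lab S tier1 at 29: fill all 50 → 135 left.
Fill Lab Q tier1 block (45 at 23) → 90 left.
Lab S tier2 at 22: fill all 25 → 65 left.
Fill Lab Z tier1 block (15 at 15) → 50 left.
Lab N/tier1 (14): +25 → 25 left.
Lab Z tier2 at 11: only 25 left, fill 25.
Total = 29×50 + 23×45 + 22×25 + 15×15 + 14×25 + 11×25 = 3885.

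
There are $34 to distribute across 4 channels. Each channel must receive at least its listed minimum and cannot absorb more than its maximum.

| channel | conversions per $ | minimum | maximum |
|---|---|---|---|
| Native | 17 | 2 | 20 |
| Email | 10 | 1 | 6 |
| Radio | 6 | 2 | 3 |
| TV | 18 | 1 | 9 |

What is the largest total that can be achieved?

Meeting every minimum uses 2+1+2+1 = 6 $, leaving 28.
Order the channels by conversions per $: TV 18 > Native 17 > Email 10 > Radio 6.
TV: +8 to 9 (cap) — 20 left.
Give Native 18 more to hit its cap of 20 — 2 left.
Email has room for 5 more but only 2 remain, so it gets 3.
Total = 17×20 + 10×3 + 6×2 + 18×9 = 544.

544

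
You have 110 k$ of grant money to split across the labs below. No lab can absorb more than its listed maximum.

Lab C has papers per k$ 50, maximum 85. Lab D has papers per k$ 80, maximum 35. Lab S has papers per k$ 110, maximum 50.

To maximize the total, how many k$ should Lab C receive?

Highest papers per k$ first: Lab S 110 > Lab D 80 > Lab C 50.
Lab S: +50 to 50 (cap) — 60 left.
Give Lab D 35 to hit its cap of 35 — 25 left.
Lab C has room for 85 but only 25 remain, so it gets 25.

25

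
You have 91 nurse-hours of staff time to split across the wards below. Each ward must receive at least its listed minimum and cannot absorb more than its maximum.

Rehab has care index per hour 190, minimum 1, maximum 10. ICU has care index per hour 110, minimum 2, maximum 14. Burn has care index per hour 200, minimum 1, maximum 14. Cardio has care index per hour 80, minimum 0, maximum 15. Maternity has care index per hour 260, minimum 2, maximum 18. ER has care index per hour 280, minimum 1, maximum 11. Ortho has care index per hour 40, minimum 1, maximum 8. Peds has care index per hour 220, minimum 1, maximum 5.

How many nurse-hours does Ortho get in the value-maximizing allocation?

4

Meeting every minimum uses 1+2+1+0+2+1+1+1 = 9 nurse-hours, leaving 82.
Rank by care index per hour: ER 280 > Maternity 260 > Peds 220 > Burn 200 > Rehab 190 > ICU 110 > Cardio 80 > Ortho 40.
ER: +10 to 11 (cap) ; 72 left.
Maternity: +16 to 18 (cap) ; 56 left.
Give Peds 4 more to hit its cap of 5 ; 52 left.
Give Burn 13 more to hit its cap of 14 ; 39 left.
Rehab: +9 to 10 (cap) ; 30 left.
Give ICU 12 more to hit its cap of 14 ; 18 left.
Cardio: +15 to 15 (cap) ; 3 left.
Ortho: +3 (room for 7) → 4. Pool exhausted.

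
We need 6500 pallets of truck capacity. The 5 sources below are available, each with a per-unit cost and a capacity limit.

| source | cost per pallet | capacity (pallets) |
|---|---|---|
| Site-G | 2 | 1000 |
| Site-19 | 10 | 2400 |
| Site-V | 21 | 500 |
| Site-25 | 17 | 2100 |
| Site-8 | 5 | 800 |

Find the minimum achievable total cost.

Fill from the cheapest source first.
Site-G (2): use full 1000 — 5500 pallets to go.
Site-8 (5): use full 800 — 4700 pallets to go.
Site-19 (10): use full 2400 — 2300 pallets to go.
Site-25 (17): use full 2100 — 200 pallets to go.
Site-V at 21: take 200 of its 500 — requirement met.
Cost = 1000×2 + 800×5 + 2400×10 + 2100×17 + 200×21 = 69900.

69900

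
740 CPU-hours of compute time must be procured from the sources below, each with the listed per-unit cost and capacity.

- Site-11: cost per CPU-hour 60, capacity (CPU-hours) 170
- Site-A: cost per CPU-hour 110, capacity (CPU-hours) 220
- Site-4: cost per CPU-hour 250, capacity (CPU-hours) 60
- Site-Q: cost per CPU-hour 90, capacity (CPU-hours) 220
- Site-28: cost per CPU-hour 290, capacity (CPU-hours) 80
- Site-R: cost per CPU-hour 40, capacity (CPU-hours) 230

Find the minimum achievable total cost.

Fill from the cheapest source first.
Site-R (40): use full 230 ; 510 CPU-hours to go.
Take 170 from Site-11 at 60 ; need 340 more.
Take 220 from Site-Q at 90 ; need 120 more.
Site-A at 110: take 120 of its 220 ; requirement met.
Site-4, Site-28: unused.
Cost = 230×40 + 170×60 + 220×90 + 120×110 = 52400.

52400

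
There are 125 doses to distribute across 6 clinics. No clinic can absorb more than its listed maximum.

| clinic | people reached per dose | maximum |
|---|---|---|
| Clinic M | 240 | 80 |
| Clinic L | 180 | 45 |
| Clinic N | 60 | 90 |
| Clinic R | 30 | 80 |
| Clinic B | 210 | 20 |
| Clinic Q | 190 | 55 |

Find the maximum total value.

28150

Order the clinics by people reached per dose: Clinic M 240 > Clinic B 210 > Clinic Q 190 > Clinic L 180 > Clinic N 60 > Clinic R 30.
Clinic M takes 80 to reach its cap of 80 — 45 left.
Give Clinic B 20 to hit its cap of 20 — 25 left.
Clinic Q has room for 55 but only 25 remain, so it gets 25.
Total = 240×80 + 210×20 + 190×25 = 28150.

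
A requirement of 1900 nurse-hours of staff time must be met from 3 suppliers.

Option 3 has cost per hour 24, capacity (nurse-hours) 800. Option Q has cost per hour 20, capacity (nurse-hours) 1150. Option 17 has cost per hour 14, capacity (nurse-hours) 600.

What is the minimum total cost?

Fill from the cheapest supplier first.
Option 17 (14): use full 600 — 1300 nurse-hours to go.
Option Q at 20: take all 1150 nurse-hours — 150 still needed.
Option 3 at 24: take 150 of its 800 — requirement met.
Cost = 600×14 + 1150×20 + 150×24 = 35000.

35000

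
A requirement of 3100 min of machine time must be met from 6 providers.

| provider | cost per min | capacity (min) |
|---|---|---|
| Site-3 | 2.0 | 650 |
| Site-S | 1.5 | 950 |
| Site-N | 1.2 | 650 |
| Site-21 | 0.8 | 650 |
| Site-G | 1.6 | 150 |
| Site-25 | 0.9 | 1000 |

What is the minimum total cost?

3400

Fill from the cheapest provider first.
Site-21 at 0.8: take all 650 min ; 2450 still needed.
Take 1000 from Site-25 at 0.9 ; need 1450 more.
Site-N (1.2): use full 650 ; 800 min to go.
Site-S at 1.5: take 800 of its 950 ; requirement met.
Site-G, Site-3: unused.
Cost = 650×0.8 + 1000×0.9 + 650×1.2 + 800×1.5 = 3400.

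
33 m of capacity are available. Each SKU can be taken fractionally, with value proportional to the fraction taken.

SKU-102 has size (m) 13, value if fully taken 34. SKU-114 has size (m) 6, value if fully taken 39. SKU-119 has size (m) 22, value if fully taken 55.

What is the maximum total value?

Rank by value-to-size ratio: SKU-114 39/6≈6.5, SKU-102 34/13≈2.62, SKU-119 55/22≈2.5.
Take all of SKU-114 (6 m, value 39) ; 27 m left.
Take all of SKU-102 (13 m, value 34) ; 14 m left.
Only 14 m remain; take 14/22 of SKU-119 for value 55×14/22 = 35.
Total value = 108.

108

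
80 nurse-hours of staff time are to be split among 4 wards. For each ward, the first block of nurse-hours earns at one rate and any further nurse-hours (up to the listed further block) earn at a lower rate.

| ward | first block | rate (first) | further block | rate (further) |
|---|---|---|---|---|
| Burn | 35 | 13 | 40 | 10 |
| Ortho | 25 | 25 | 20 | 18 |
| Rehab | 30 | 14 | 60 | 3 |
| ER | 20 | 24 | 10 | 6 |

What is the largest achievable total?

Rank every tier by rate: Ortho/first 25 > ER/first 24 > Ortho/second 18 > Rehab/first 14 > Burn/first 13 > Burn/second 10 > ER/second 6 > Rehab/second 3.
Ortho/first (25): +25 — 55 left.
ER/first (24): +20 — 35 left.
Ortho/second (18): +20 — 15 left.
15 remain; put them into Rehab first at 14.
Total = 25×25 + 24×20 + 18×20 + 14×15 = 1675.

1675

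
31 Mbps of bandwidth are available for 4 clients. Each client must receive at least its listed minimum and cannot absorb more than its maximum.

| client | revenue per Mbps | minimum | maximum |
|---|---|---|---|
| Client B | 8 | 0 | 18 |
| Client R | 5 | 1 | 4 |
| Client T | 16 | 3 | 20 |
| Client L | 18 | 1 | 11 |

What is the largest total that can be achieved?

507

Meeting every minimum uses 0+1+3+1 = 5 Mbps, leaving 26.
Rank by revenue per Mbps: Client L 18 > Client T 16 > Client B 8 > Client R 5.
Give Client L 10 more to hit its cap of 11 → 16 left.
Client T: +16 (room for 17) → 19. Pool exhausted.
Total = 5×1 + 16×19 + 18×11 = 507.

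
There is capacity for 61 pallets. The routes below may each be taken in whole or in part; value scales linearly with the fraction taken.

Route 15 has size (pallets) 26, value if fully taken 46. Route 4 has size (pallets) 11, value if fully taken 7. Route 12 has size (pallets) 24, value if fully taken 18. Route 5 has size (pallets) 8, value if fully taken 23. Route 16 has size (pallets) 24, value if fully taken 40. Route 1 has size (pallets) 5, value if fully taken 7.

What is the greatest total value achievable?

Best value per unit of size first: Route 5 23/8≈2.88, Route 15 46/26≈1.77, Route 16 40/24≈1.67, Route 1 7/5≈1.4, Route 12 18/24≈0.75, Route 4 7/11≈0.636.
Route 5: take in full, 8 pallets for value 23 → 53 left.
Route 15: take in full, 26 pallets for value 46 → 27 left.
All 24 pallets of Route 16 fit (value 40) → 3 remain.
Only 3 pallets remain; take 3/5 of Route 1 for value 7×3/5 = 4.2.
Total value = 113.2.

113.2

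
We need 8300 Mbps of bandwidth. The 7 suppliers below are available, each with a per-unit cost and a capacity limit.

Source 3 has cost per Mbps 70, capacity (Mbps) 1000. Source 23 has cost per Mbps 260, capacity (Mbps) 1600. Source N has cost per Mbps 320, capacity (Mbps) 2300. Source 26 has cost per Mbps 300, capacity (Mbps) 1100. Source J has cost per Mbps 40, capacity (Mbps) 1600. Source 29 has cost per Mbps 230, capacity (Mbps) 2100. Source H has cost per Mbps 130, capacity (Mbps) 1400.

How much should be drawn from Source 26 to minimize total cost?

Use suppliers in increasing cost order.
Take 1600 from Source J at 40 → need 6700 more.
Source 3 at 70: take all 1000 Mbps → 5700 still needed.
Source H (130): use full 1400 → 4300 Mbps to go.
Source 29 at 230: take all 2100 Mbps → 2200 still needed.
Source 23 at 260: take all 1600 Mbps → 600 still needed.
Source 26 (300): take the remaining 600 → done.
Source N: unused.

600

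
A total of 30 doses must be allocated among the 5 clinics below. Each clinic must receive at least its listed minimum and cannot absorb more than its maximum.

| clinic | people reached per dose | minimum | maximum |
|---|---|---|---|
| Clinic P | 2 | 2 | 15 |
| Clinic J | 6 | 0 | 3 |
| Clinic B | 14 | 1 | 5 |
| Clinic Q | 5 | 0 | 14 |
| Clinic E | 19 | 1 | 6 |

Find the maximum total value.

276

Meeting every minimum uses 2+0+1+0+1 = 4 doses, leaving 26.
Rank by people reached per dose: Clinic E 19 > Clinic B 14 > Clinic J 6 > Clinic Q 5 > Clinic P 2.
Clinic E: +5 to 6 (cap) → 21 left.
Give Clinic B 4 more to hit its cap of 5 → 17 left.
Give Clinic J 3 more to hit its cap of 3 → 14 left.
Give Clinic Q 14 more to hit its cap of 14 → 0 left.
Total = 2×2 + 6×3 + 14×5 + 5×14 + 19×6 = 276.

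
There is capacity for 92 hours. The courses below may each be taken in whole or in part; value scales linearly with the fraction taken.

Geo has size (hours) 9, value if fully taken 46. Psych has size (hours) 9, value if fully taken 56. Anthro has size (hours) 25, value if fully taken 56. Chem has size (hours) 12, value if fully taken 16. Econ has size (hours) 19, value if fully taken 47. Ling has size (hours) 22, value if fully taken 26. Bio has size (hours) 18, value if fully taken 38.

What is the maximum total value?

259

Sort by value density: Psych 56/9≈6.22, Geo 46/9≈5.11, Econ 47/19≈2.47, Anthro 56/25≈2.24, Bio 38/18≈2.11, Chem 16/12≈1.33, Ling 26/22≈1.18.
Psych: take in full, 9 hours for value 56 ; 83 left.
All 9 hours of Geo fit (value 46) ; 74 remain.
Take all of Econ (19 hours, value 47) ; 55 hours left.
Take all of Anthro (25 hours, value 56) ; 30 hours left.
Bio: take in full, 18 hours for value 38 ; 12 left.
Chem: take in full, 12 hours for value 16 ; 0 left.
Total value = 259.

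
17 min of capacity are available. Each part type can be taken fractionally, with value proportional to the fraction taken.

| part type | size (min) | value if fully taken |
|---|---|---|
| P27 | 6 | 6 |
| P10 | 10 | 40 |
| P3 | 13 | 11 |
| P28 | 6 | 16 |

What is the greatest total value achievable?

57

Best value per unit of size first: P10 40/10≈4, P28 16/6≈2.67, P27 6/6≈1, P3 11/13≈0.846.
Take all of P10 (10 min, value 40) — 7 min left.
P28: take in full, 6 min for value 16 — 1 left.
Fill the last 1 min with part of P27: 1/6 of it earns 1.
Total value = 57.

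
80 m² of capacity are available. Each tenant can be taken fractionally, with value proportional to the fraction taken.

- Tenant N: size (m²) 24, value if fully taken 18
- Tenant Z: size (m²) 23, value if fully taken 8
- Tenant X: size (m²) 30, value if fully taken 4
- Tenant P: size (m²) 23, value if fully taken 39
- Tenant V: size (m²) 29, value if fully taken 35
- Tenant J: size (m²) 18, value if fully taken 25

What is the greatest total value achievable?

Rank by value-to-size ratio: Tenant P 39/23≈1.7, Tenant J 25/18≈1.39, Tenant V 35/29≈1.21, Tenant N 18/24≈0.75, Tenant Z 8/23≈0.348, Tenant X 4/30≈0.133.
Take all of Tenant P (23 m², value 39) — 57 m² left.
All 18 m² of Tenant J fit (value 25) — 39 remain.
Take all of Tenant V (29 m², value 35) — 10 m² left.
10 m² left: a 10/24 share of Tenant N gives 18×10/24 = 7.5.
Total value = 106.5.

106.5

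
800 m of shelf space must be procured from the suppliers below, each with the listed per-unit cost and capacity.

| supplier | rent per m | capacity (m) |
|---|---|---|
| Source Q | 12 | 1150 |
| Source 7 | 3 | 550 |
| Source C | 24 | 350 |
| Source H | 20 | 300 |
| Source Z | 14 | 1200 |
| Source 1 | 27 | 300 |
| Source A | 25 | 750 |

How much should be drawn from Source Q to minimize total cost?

250

Cheapest first:
Source 7 (3): use full 550 — 250 m to go.
Source Q at 12: take 250 of its 1150 — requirement met.
Source Z, Source H, Source C, Source A, Source 1: unused.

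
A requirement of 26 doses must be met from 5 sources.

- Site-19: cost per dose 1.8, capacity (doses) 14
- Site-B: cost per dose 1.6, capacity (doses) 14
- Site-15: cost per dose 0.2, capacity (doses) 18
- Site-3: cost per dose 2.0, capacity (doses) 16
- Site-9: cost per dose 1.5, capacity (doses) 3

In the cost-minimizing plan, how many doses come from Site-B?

5

Cheapest first:
Site-15 (0.2): use full 18 — 8 doses to go.
Site-9 (1.5): use full 3 — 5 doses to go.
Site-B (1.6): take the remaining 5 — done.
Site-19, Site-3: unused.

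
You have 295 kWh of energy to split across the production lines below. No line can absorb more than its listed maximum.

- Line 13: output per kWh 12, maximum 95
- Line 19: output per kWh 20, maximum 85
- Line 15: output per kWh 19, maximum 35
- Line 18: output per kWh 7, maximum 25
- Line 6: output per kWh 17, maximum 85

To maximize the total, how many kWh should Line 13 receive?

Order the production lines by output per kWh: Line 19 20 > Line 15 19 > Line 6 17 > Line 13 12 > Line 18 7.
Give Line 19 85 to hit its cap of 85 — 210 left.
Give Line 15 35 to hit its cap of 35 — 175 left.
Give Line 6 85 to hit its cap of 85 — 90 left.
Line 13 has room for 95 but only 90 remain, so it gets 90.

90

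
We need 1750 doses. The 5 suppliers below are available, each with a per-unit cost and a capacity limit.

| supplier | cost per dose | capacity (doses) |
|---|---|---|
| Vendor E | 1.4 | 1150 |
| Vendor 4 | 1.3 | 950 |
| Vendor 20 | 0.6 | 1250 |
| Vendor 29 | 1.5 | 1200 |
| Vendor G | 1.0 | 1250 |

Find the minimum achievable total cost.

1250

Cheapest first:
Vendor 20 (0.6): use full 1250 — 500 doses to go.
Vendor G at 1.0: take 500 of its 1250 — requirement met.
Vendor 4, Vendor E, Vendor 29: unused.
Cost = 1250×0.6 + 500×1.0 = 1250.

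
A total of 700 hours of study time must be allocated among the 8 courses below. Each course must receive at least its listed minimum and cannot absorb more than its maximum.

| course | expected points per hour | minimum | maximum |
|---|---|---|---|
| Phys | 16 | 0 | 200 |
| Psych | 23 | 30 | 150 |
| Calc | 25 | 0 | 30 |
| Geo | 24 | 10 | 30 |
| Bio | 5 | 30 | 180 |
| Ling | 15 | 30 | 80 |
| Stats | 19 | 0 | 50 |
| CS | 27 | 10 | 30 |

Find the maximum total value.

11730

Meeting every minimum uses 0+30+0+10+30+30+0+10 = 110 hours, leaving 590.
Highest expected points per hour first: CS 27 > Calc 25 > Geo 24 > Psych 23 > Stats 19 > Phys 16 > Ling 15 > Bio 5.
Give CS 20 more to hit its cap of 30 — 570 left.
Calc: +30 to 30 (cap) — 540 left.
Give Geo 20 more to hit its cap of 30 — 520 left.
Psych: +120 to 150 (cap) — 400 left.
Stats: +50 to 50 (cap) — 350 left.
Phys takes 200 more to reach its cap of 200 — 150 left.
Ling takes 50 more to reach its cap of 80 — 100 left.
Bio has room for 150 more but only 100 remain, so it gets 130.
Total = 16×200 + 23×150 + 25×30 + 24×30 + 5×130 + 15×80 + 19×50 + 27×30 = 11730.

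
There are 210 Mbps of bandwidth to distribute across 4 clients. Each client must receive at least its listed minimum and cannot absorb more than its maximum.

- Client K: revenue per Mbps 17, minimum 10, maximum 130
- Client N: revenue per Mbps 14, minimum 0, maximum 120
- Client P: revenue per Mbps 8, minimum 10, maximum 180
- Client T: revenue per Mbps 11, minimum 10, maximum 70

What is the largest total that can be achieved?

3240

Meeting every minimum uses 10+0+10+10 = 30 Mbps, leaving 180.
Rank by revenue per Mbps: Client K 17 > Client N 14 > Client T 11 > Client P 8.
Client K: +120 to 130 (cap) — 60 left.
Only 60 left; Client N takes them to reach 60.
Total = 17×130 + 14×60 + 8×10 + 11×10 = 3240.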